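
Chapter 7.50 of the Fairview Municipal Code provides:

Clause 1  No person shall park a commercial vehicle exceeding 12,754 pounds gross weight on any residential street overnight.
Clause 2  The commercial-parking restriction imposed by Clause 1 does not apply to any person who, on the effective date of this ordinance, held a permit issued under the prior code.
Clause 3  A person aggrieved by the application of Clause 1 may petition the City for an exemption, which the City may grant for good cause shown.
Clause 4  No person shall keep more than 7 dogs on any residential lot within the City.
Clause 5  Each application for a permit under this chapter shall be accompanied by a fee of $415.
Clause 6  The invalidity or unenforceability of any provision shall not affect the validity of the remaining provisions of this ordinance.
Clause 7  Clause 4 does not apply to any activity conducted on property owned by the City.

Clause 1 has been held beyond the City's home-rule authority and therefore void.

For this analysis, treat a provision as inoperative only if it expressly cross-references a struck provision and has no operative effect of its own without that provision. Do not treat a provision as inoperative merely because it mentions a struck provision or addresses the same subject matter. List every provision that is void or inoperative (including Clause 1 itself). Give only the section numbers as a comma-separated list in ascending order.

Clause 1 is struck. The only function of Clause 2 is the grandfather exemption from Clause 1, so it cannot stand once Clause 1 is removed. The only function of Clause 3 is the exemption procedure for Clause 1, so it cannot stand once Clause 1 is removed. Clause 6 is a severability clause and preserves every provision that can still be given independent effect. The provisions still in force are Clause 4, Clause 5, Clause 6, and Clause 7.

1, 2, 3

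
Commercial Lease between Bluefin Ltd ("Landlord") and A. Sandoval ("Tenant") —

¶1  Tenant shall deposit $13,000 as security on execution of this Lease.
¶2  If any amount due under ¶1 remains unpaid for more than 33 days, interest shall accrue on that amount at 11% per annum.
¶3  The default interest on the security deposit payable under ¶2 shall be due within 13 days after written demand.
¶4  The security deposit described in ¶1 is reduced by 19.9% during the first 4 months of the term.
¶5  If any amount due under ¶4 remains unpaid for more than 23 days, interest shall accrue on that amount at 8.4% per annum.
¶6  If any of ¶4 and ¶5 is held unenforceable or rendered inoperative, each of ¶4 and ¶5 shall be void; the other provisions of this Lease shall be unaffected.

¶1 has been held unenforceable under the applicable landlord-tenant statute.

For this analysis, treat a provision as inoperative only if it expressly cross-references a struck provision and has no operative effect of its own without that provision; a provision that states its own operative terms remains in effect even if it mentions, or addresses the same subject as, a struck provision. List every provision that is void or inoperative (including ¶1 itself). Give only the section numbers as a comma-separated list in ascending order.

1, 2, 3, 4, 5

¶1 is struck. ¶2 operates only by reference to ¶1, so it falls with ¶1. ¶4 operates only by reference to ¶1, so it falls with ¶1. ¶3 operates only by reference to ¶2, so it falls with ¶2. ¶5 has no operative effect of its own apart from ¶4 and is therefore inoperative. ¶6 declares ¶4 and ¶5 mutually dependent; since one of them has fallen, all of them are of no effect. The remainder continues in force under ¶6. Only ¶6 remains in effect.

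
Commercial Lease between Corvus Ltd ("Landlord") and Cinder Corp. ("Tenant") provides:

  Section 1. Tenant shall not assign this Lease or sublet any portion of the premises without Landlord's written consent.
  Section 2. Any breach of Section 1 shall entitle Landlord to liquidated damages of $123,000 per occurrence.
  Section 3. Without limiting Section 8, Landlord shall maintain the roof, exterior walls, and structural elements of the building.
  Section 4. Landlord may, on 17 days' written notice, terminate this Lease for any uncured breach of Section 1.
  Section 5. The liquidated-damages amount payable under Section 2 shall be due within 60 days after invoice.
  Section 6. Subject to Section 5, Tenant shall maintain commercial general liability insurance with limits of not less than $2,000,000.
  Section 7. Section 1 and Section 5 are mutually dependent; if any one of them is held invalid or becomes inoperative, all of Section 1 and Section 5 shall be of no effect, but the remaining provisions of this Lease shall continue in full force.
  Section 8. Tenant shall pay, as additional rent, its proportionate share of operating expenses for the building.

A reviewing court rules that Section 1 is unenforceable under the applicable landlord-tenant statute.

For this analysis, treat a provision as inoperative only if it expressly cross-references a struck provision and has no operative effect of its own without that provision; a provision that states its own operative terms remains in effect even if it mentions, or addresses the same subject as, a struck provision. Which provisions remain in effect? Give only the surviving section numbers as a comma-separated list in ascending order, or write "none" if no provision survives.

3, 6, 7, 8

Section 1 is struck. Section 2 does nothing except set the liquidated-damages amount by reference to Section 1; with Section 1 gone it has no independent effect and is inoperative. Section 4 merely fixes the termination right for breach of Section 1; with Section 1 gone it has nothing to operate on and falls away. Section 5 operates only by reference to Section 2, so it falls with Section 2. Although Section 6 refers to Section 5, its operative terms do not depend on Section 5, so it remains in effect. Section 7 declares Section 1 and Section 5 mutually dependent; since one of them has fallen, all of them are of no effect. The remainder continues in force under Section 7. The provisions still in force are Section 3, Section 6, Section 7, and Section 8.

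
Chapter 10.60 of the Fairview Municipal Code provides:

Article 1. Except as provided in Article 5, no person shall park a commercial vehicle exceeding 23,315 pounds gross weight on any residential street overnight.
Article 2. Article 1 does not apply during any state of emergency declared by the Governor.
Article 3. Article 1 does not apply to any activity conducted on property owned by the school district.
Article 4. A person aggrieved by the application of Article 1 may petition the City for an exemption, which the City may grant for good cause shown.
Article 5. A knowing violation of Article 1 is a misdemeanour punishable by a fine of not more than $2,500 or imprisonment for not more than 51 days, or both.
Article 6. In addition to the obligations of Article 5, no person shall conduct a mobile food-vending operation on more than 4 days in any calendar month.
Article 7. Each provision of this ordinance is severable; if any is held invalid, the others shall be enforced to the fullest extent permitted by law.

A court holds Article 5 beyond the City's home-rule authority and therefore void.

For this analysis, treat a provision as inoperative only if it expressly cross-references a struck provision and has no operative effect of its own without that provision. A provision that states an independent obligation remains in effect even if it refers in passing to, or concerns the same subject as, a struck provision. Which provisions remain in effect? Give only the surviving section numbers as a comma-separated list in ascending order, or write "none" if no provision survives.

Article 5 is struck. Article 6 mentions Article 5 but its own obligation stands independently of Article 5, so Article 6 is not affected. Article 1 mentions Article 5 but its own obligation stands independently of Article 5, so Article 1 is not affected. No other provision's operative terms depend on Article 5. Article 7 is a severability clause and preserves every provision that can still be given independent effect. The provisions still in force are Article 1, Article 2, Article 3, Article 4, Article 6, and Article 7.

1, 2, 3, 4, 6, 7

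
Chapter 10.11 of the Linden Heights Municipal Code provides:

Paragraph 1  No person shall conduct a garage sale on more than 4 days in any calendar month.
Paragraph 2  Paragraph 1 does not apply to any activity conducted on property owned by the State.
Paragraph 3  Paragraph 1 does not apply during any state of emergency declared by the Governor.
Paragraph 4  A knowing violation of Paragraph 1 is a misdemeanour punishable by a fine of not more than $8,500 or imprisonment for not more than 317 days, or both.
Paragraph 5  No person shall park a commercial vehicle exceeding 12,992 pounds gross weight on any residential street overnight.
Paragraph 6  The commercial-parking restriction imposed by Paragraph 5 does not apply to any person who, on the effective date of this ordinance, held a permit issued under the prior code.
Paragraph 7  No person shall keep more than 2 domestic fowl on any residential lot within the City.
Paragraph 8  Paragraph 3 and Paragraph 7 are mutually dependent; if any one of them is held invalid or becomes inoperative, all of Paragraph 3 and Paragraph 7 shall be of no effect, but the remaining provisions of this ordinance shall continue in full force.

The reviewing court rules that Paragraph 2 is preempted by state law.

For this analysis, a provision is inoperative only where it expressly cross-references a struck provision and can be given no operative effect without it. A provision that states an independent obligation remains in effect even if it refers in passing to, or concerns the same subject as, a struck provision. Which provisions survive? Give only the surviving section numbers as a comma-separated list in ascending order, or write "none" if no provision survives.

Paragraph 2 is struck. Nothing else in the ordinance is defined by reference to Paragraph 2. Paragraph 8 ties Paragraph 3 and Paragraph 7 together, but none of those is affected here; the remaining provisions continue in force under Paragraph 8. Paragraph 1, Paragraph 3, Paragraph 4, Paragraph 5, Paragraph 6, Paragraph 7, and Paragraph 8 remain in effect.

1, 3, 4, 5, 6, 7, 8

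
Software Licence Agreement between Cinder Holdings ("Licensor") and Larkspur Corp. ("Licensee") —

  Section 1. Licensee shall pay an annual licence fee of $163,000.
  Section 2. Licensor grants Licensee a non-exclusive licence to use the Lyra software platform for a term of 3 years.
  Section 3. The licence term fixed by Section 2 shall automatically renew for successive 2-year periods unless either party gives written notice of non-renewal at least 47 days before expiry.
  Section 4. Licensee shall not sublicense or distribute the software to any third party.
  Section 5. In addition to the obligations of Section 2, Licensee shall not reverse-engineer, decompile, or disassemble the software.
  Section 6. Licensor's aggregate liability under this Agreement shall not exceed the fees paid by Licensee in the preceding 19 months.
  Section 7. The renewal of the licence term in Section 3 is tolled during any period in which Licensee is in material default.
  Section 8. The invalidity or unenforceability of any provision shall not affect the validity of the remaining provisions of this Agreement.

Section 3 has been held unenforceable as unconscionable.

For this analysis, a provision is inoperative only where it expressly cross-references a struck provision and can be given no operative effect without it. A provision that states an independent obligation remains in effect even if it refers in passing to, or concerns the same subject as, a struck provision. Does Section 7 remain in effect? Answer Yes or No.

No

Section 3 is struck. Section 7 operates only by reference to Section 3, so it falls with Section 3. Under the severability clause in Section 8, the remaining provisions continue in force. That leaves Section 1, Section 2, Section 4, Section 5, Section 6, and Section 8 in effect. Section 7 is among the inoperative provisions, so the answer is no.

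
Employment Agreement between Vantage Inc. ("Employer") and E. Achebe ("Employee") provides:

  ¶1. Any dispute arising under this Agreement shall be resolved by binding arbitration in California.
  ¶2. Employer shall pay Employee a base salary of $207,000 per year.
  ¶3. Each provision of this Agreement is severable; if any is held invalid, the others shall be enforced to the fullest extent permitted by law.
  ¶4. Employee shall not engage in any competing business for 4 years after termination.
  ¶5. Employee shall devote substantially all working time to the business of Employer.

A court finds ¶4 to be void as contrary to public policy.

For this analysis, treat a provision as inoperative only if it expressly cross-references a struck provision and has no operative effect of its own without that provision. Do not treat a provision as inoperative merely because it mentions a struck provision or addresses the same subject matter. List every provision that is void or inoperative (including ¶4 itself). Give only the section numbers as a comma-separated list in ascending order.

4

¶4 is struck. Nothing else in the Agreement is defined by reference to ¶4. ¶3 is a severability clause and preserves every provision that can still be given independent effect. The provisions still in force are ¶1, ¶2, ¶3, and ¶5.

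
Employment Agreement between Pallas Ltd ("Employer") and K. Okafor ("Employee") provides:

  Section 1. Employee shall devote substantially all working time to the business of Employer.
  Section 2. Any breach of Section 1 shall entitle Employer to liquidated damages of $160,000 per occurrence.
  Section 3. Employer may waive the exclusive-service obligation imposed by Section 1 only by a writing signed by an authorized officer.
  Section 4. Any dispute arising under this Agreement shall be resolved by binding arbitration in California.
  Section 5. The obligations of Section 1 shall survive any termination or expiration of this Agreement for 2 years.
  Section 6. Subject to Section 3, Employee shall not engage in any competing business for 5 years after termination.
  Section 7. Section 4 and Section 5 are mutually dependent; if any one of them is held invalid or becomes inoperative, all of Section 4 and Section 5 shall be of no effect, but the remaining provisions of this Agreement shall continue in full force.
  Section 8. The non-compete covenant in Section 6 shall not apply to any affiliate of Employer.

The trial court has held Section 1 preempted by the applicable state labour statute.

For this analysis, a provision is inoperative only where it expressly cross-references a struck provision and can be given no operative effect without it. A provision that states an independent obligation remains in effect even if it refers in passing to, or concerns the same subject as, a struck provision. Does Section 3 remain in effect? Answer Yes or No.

Section 1 is struck. The whole of Section 2 is the liquidated-damages amount, defined by reference to Section 1, so Section 2 cannot stand once Section 1 is removed. Section 3 operates only by reference to Section 1, so it falls with Section 1. The only function of Section 5 is the survival period for Section 1, so it cannot stand once Section 1 is removed. Although Section 6 refers to Section 3, its operative terms do not depend on Section 3, so it remains in effect. Section 7 declares Section 4 and Section 5 mutually dependent; since one of them has fallen, all of them are of no effect. That brings down Section 4 as well. The remainder continues in force under Section 7. Section 6, Section 7, and Section 8 remain in effect. Section 3 is among the inoperative provisions, so the answer is no.

No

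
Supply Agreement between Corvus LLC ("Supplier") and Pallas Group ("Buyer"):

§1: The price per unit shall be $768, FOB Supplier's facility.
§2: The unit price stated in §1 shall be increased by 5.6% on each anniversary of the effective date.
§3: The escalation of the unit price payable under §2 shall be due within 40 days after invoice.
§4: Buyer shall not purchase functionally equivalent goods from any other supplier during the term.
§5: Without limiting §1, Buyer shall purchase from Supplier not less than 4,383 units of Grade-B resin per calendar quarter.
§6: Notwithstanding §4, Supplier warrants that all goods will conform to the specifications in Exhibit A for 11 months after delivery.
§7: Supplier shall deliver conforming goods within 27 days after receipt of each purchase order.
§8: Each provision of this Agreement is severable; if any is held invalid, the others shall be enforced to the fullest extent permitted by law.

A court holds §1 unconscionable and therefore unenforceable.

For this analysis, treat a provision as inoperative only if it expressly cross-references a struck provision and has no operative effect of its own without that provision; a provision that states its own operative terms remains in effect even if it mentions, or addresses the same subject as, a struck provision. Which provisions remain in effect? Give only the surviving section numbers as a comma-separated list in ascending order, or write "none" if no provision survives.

4, 5, 6, 7, 8

§1 is struck. The whole of §2 is the escalation of the unit price, defined by reference to §1, so §2 cannot stand once §1 is removed. The whole of §3 is the payment deadline for the escalation of the unit price, defined by reference to §2, so §3 cannot stand once §2 is removed. Although §5 refers to §1, its operative terms do not depend on §1, so it remains in effect. §8 is a severability clause and preserves every provision that can still be given independent effect. The provisions still in force are §4, §5, §6, §7, and §8.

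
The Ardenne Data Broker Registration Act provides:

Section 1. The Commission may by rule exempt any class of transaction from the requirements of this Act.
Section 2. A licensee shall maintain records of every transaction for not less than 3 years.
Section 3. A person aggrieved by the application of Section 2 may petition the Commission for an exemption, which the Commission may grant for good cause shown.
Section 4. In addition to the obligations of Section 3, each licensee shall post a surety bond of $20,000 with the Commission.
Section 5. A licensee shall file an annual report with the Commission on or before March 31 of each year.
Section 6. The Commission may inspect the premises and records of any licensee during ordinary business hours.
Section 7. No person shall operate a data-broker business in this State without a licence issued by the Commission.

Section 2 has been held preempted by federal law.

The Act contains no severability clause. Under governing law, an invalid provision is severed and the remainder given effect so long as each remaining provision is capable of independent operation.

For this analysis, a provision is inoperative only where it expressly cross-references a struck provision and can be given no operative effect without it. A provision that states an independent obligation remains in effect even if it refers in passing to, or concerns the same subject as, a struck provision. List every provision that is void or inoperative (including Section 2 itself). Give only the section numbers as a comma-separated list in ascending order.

2, 3

Section 2 is struck. Section 3 has no operative effect of its own apart from Section 2 and is therefore inoperative. Although Section 4 refers to Section 3, its operative terms do not depend on Section 3, so it remains in effect. With no severability clause, the stated default rule severs what cannot stand and enforces each remaining provision that can operate on its own. That leaves Section 1, Section 4, Section 5, Section 6, and Section 7 in effect.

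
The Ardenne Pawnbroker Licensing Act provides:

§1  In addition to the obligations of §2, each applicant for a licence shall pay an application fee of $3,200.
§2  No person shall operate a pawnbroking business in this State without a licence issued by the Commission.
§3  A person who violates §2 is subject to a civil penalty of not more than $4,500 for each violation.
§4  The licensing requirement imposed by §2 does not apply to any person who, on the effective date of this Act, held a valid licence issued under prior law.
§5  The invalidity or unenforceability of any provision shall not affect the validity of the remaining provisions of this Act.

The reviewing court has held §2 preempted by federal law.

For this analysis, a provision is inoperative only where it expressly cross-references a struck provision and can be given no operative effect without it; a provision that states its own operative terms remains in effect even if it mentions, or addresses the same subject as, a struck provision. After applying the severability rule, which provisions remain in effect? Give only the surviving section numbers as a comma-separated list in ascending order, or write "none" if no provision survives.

§2 is struck. §3 has no operative effect of its own apart from §2 and is therefore inoperative. §4 operates only by reference to §2, so it falls with §2. §1 mentions §2 but its own obligation stands independently of §2, so §1 is not affected. §5 is a severability clause and preserves every provision that can still be given independent effect. §1 and §5 remain in effect.

1, 5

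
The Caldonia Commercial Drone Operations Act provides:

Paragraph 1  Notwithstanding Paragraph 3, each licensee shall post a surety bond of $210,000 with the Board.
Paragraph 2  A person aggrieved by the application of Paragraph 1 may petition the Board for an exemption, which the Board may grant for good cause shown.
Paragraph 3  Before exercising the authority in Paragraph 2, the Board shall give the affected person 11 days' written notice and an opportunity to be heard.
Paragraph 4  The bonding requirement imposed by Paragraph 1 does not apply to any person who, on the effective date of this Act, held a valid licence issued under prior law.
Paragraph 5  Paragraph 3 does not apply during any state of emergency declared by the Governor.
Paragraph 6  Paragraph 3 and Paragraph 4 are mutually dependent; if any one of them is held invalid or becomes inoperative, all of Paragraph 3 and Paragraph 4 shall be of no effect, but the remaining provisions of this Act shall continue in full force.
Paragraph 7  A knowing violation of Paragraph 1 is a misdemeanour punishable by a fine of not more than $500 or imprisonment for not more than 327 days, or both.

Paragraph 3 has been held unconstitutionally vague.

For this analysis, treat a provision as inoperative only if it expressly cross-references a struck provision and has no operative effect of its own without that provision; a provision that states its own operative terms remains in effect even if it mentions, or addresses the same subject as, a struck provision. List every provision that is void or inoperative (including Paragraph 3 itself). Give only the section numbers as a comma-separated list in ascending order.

3, 4, 5

Paragraph 3 is struck. Paragraph 5 has no operative effect of its own apart from Paragraph 3 and is therefore inoperative. Paragraph 1 mentions Paragraph 3 but its own obligation stands independently of Paragraph 3, so Paragraph 1 is not affected. Paragraph 6 declares Paragraph 3 and Paragraph 4 mutually dependent; since one of them has fallen, all of them are of no effect. That brings down Paragraph 4 as well. The remainder continues in force under Paragraph 6. That leaves Paragraph 1, Paragraph 2, Paragraph 6, and Paragraph 7 in effect.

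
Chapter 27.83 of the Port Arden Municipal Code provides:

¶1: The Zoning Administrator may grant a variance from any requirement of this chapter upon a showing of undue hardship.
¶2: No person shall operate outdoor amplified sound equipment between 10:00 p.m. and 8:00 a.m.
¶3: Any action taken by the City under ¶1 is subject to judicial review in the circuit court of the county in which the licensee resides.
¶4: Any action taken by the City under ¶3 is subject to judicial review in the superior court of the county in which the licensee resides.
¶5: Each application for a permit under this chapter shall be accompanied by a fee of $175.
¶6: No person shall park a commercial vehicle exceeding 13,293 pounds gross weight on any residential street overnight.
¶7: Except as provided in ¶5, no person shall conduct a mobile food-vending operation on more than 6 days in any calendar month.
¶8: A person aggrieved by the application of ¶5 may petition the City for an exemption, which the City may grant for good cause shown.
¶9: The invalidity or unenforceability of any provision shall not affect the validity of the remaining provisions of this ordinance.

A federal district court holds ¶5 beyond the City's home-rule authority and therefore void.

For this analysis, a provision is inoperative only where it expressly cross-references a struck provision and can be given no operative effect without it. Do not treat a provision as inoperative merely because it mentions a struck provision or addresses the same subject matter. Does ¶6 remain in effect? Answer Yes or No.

Yes

¶5 is struck. ¶8 operates only by reference to ¶5, so it falls with ¶5. Although ¶7 refers to ¶5, its operative terms do not depend on ¶5, so it remains in effect. ¶9 is a severability clause and preserves every provision that can still be given independent effect. The provisions still in force are ¶1, ¶2, ¶3, ¶4, ¶6, ¶7, and ¶9. ¶6 is among the surviving provisions, so the answer is yes.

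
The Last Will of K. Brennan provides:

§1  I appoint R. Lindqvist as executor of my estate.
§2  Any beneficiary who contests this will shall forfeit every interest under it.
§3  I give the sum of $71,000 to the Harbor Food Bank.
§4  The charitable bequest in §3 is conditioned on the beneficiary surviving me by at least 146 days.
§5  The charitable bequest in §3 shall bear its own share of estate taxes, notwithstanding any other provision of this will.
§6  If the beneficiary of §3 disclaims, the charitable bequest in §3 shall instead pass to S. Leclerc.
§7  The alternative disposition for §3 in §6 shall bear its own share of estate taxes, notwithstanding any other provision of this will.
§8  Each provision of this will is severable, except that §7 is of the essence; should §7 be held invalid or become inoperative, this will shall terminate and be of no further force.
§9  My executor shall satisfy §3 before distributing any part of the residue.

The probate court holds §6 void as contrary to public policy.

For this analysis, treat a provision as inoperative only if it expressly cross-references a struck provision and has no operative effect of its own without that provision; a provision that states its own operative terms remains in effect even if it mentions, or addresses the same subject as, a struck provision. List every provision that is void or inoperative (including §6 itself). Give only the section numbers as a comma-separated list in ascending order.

1, 2, 3, 4, 5, 6, 7, 8, 9

§6 is struck. §7 has no operative effect of its own apart from §6 and is therefore inoperative. §8 makes §7 an essential term, and §7 has been rendered inoperative by the cascade; under §8, the entire will is therefore void. No provision of the will survives.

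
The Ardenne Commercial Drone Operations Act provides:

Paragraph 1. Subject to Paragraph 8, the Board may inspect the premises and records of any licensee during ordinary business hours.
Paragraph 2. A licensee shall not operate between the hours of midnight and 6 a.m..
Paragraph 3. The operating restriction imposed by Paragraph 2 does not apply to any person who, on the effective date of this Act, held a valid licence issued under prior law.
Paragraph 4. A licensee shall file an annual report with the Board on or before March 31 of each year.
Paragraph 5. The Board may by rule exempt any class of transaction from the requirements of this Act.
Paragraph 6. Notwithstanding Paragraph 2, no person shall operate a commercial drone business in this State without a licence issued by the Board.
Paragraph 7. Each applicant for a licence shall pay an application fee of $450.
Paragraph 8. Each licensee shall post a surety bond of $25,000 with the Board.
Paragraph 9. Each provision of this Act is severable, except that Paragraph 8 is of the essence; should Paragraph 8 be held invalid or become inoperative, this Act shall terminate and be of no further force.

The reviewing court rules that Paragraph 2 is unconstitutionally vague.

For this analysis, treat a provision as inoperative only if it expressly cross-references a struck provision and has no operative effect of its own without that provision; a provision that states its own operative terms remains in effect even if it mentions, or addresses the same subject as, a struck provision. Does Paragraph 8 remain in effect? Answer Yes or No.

Yes

Paragraph 2 is struck. The only function of Paragraph 3 is the grandfather exemption from Paragraph 2, so it cannot stand once Paragraph 2 is removed. Paragraph 6 mentions Paragraph 2 but its own obligation stands independently of Paragraph 2, so Paragraph 6 is not affected. Paragraph 9 makes Paragraph 8 an essential term, but Paragraph 8 is unaffected, so the severability proviso in Paragraph 9 preserves the remaining provisions. Paragraph 1, Paragraph 4, Paragraph 5, Paragraph 6, Paragraph 7, Paragraph 8, and Paragraph 9 remain in effect. Paragraph 8 is among the surviving provisions, so the answer is yes.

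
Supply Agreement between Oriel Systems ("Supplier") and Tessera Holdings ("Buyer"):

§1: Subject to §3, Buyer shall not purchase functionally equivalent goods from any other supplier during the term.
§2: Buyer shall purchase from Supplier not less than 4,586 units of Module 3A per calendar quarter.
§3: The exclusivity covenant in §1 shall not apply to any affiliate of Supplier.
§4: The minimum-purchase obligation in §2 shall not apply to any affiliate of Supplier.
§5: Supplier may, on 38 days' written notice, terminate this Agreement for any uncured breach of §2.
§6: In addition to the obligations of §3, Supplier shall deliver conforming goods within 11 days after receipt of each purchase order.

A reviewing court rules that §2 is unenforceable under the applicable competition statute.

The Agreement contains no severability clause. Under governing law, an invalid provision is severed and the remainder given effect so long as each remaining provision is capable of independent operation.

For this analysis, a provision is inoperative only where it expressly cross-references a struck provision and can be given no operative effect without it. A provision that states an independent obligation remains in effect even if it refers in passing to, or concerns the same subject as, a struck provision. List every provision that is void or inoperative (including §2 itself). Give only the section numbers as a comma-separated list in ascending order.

2, 4, 5

§2 is struck. §4 does nothing except set the carve-out from the minimum-purchase obligation by reference to §2; with §2 gone it has no independent effect and is inoperative. §5 operates only by reference to §2, so it falls with §2. With no severability clause, the stated default rule severs what cannot stand and enforces each remaining provision that can operate on its own. §1, §3, and §6 remain in effect.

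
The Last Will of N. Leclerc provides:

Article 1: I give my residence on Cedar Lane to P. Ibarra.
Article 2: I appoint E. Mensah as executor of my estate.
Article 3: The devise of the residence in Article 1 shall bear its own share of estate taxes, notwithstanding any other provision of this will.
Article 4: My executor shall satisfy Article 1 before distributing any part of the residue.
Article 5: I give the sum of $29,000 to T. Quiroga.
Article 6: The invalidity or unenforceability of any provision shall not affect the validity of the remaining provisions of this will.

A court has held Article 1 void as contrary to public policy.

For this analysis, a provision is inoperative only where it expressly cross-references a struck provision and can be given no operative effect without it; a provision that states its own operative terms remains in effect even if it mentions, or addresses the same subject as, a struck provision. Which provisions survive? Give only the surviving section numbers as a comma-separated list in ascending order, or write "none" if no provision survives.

Article 1 is struck. Article 3 operates only by reference to Article 1, so it falls with Article 1. The only function of Article 4 is the priority direction for Article 1, so it cannot stand once Article 1 is removed. Article 6 is a severability clause and preserves every provision that can still be given independent effect. The provisions still in force are Article 2, Article 5, and Article 6.

2, 5, 6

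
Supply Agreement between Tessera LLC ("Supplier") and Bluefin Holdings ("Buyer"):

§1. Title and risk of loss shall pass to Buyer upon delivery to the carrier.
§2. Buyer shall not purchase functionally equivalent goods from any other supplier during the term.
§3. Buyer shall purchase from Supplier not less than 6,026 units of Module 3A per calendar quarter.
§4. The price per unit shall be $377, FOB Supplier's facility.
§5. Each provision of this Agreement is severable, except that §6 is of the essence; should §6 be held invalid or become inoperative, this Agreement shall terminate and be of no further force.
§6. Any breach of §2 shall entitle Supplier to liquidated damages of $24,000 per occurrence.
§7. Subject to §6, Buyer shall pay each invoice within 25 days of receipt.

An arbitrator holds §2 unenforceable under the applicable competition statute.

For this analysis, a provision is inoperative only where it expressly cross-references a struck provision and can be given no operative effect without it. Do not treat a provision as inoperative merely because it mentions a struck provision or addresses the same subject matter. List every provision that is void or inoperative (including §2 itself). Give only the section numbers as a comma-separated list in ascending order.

§2 is struck. §6 has no operative effect of its own apart from §2 and is therefore inoperative. §5 makes §6 an essential term, and §6 has been rendered inoperative by the cascade; under §5, the entire Agreement is therefore void. No provision of the Agreement survives.

1, 2, 3, 4, 5, 6, 7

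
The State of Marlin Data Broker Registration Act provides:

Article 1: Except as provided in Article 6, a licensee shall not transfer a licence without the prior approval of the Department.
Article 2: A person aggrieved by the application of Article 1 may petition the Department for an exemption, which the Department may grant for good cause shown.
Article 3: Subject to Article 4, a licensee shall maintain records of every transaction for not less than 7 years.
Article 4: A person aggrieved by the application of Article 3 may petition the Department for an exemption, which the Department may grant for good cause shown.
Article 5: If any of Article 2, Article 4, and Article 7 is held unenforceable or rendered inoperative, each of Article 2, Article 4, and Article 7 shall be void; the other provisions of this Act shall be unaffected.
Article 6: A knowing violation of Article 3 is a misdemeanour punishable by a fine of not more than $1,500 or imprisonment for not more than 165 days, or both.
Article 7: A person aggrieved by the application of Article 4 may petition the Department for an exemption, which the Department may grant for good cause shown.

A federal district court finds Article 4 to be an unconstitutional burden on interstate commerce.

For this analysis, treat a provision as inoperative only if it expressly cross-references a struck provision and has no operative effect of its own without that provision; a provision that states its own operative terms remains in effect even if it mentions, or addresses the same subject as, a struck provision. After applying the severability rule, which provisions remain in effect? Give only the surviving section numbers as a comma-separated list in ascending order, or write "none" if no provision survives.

Article 4 is struck. Article 7 merely fixes the exemption procedure for Article 4; with Article 4 gone it has nothing to operate on and falls away. Although Article 3 refers to Article 4, its operative terms do not depend on Article 4, so it remains in effect. Article 5 declares Article 2, Article 4, and Article 7 mutually dependent; since one of them has fallen, all of them are of no effect. That brings down Article 2 as well. The remainder continues in force under Article 5. Article 1, Article 3, Article 5, and Article 6 remain in effect.

1, 3, 5, 6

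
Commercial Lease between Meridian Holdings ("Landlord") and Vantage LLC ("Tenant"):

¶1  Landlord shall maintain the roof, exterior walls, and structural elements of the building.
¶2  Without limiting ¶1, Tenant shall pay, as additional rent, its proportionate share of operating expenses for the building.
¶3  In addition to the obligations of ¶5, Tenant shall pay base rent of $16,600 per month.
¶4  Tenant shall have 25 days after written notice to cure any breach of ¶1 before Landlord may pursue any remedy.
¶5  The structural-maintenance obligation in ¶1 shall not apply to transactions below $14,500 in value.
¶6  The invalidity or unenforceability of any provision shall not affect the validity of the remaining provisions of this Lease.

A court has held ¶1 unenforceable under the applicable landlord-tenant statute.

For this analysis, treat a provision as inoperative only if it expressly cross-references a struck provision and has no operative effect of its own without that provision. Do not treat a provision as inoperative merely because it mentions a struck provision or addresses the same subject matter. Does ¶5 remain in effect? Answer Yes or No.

¶1 is struck. ¶4 has no operative effect of its own apart from ¶1 and is therefore inoperative. ¶5 has no operative effect of its own apart from ¶1 and is therefore inoperative. Although ¶3 refers to ¶5, its operative terms do not depend on ¶5, so it remains in effect. ¶2 mentions ¶1 but its own obligation stands independently of ¶1, so ¶2 is not affected. Under the severability clause in ¶6, the remaining provisions continue in force. ¶2, ¶3, and ¶6 remain in effect. ¶5 is among the inoperative provisions, so the answer is no.

No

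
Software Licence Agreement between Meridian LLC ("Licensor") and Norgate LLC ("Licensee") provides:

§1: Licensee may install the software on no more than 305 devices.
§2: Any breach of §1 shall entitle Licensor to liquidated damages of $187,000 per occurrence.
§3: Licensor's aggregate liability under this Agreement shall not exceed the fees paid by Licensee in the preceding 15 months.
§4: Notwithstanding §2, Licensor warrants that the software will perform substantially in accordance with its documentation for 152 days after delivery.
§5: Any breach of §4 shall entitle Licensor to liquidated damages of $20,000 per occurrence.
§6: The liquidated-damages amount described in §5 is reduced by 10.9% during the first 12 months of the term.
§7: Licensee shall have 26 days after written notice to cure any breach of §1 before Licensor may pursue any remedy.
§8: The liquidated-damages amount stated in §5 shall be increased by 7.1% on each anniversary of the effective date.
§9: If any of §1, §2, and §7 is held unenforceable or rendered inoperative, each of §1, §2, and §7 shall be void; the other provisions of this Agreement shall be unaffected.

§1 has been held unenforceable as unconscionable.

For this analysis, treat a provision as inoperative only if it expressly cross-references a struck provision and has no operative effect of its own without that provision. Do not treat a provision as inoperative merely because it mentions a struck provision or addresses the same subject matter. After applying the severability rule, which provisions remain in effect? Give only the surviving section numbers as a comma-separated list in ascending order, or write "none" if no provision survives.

3, 4, 5, 6, 8, 9

§1 is struck. The whole of §2 is the liquidated-damages amount, defined by reference to §1, so §2 cannot stand once §1 is removed. The only function of §7 is the cure period for breach of §1, so it cannot stand once §1 is removed. §4 mentions §2 but its own obligation stands independently of §2, so §4 is not affected. §9 declares §1, §2, and §7 mutually dependent; since one of them has fallen, all of them are of no effect. The remainder continues in force under §9. The provisions still in force are §3, §4, §5, §6, §8, and §9.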